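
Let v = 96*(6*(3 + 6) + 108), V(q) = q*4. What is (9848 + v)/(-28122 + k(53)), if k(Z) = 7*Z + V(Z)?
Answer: -25400/27539 ≈ -0.92233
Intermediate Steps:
V(q) = 4*q
k(Z) = 11*Z (k(Z) = 7*Z + 4*Z = 11*Z)
v = 15552 (v = 96*(6*9 + 108) = 96*(54 + 108) = 96*162 = 15552)
(9848 + v)/(-28122 + k(53)) = (9848 + 15552)/(-28122 + 11*53) = 25400/(-28122 + 583) = 25400/(-27539) = 25400*(-1/27539) = -25400/27539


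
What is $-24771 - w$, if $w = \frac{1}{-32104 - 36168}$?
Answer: $- \frac{1691165711}{68272} \approx -24771.0$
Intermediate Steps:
$w = - \frac{1}{68272}$ ($w = \frac{1}{-68272} = - \frac{1}{68272} \approx -1.4647 \cdot 10^{-5}$)
$-24771 - w = -24771 - - \frac{1}{68272} = -24771 + \frac{1}{68272} = - \frac{1691165711}{68272}$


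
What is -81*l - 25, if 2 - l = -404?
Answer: -32911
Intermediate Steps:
l = 406 (l = 2 - 1*(-404) = 2 + 404 = 406)
-81*l - 25 = -81*406 - 25 = -32886 - 25 = -32911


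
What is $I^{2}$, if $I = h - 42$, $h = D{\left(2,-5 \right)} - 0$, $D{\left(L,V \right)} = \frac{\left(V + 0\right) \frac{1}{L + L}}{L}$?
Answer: $\frac{116281}{64} \approx 1816.9$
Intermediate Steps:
$D{\left(L,V \right)} = \frac{V}{2 L^{2}}$ ($D{\left(L,V \right)} = \frac{V \frac{1}{2 L}}{L} = \frac{\frac{1}{2} V \frac{1}{L}}{L} = \frac{V}{2 L^{2}}$)
$h = - \frac{5}{8}$ ($h = \frac{1}{2} \left(-5\right) \frac{1}{4} - 0 = \frac{1}{2} \left(-5\right) \frac{1}{4} + 0 = - \frac{5}{8} + 0 = - \frac{5}{8} \approx -0.625$)
$I = - \frac{341}{8}$ ($I = - \frac{5}{8} - 42 = - \frac{341}{8} \approx -42.625$)
$I^{2} = \left(- \frac{341}{8}\right)^{2} = \frac{116281}{64}$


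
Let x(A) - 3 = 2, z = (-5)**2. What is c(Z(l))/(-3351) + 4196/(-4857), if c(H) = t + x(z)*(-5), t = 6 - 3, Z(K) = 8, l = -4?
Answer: -1550438/1808423 ≈ -0.85734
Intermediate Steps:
z = 25
x(A) = 5 (x(A) = 3 + 2 = 5)
t = 3
c(H) = -22 (c(H) = 3 + 5*(-5) = 3 - 25 = -22)
c(Z(l))/(-3351) + 4196/(-4857) = -22/(-3351) + 4196/(-4857) = -22*(-1/3351) + 4196*(-1/4857) = 22/3351 - 4196/4857 = -1550438/1808423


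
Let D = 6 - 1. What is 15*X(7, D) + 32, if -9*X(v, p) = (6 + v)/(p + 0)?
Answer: 83/3 ≈ 27.667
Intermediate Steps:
D = 5
X(v, p) = -(6 + v)/(9*p) (X(v, p) = -(6 + v)/(9*(p + 0)) = -(6 + v)/(9*p))
15*X(7, D) + 32 = 15*((1/9)*(-6 - 1*7)/5) + 32 = 15*((1/9)*(1/5)*(-6 - 7)) + 32 = 15*((1/9)*(1/5)*(-13)) + 32 = 15*(-13/45) + 32 = -13/3 + 32 = 83/3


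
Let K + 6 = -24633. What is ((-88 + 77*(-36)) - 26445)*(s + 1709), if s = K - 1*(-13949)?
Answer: 263188205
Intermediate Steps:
K = -24639 (K = -6 - 24633 = -24639)
s = -10690 (s = -24639 - 1*(-13949) = -24639 + 13949 = -10690)
((-88 + 77*(-36)) - 26445)*(s + 1709) = ((-88 + 77*(-36)) - 26445)*(-10690 + 1709) = ((-88 - 2772) - 26445)*(-8981) = (-2860 - 26445)*(-8981) = -29305*(-8981) = 263188205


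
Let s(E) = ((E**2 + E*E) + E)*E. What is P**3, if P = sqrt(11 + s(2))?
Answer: 31*sqrt(31) ≈ 172.60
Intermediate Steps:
s(E) = E*(E + 2*E**2) (s(E) = ((E**2 + E**2) + E)*E = (2*E**2 + E)*E = (E + 2*E**2)*E = E*(E + 2*E**2))
P = sqrt(31) (P = sqrt(11 + 2**2*(1 + 2*2)) = sqrt(11 + 4*(1 + 4)) = sqrt(11 + 4*5) = sqrt(11 + 20) = sqrt(31) ≈ 5.5678)
P**3 = (sqrt(31))**3 = 31*sqrt(31)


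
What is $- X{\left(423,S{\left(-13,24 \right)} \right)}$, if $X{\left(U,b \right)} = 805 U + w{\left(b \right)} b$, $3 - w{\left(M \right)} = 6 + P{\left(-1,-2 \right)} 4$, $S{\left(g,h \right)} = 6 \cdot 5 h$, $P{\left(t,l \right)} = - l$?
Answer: $-332595$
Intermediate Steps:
$S{\left(g,h \right)} = 30 h$
$w{\left(M \right)} = -11$ ($w{\left(M \right)} = 3 - \left(6 + \left(-1\right) \left(-2\right) 4\right) = 3 - \left(6 + 2 \cdot 4\right) = 3 - \left(6 + 8\right) = 3 - 14 = -11$)
$X{\left(U,b \right)} = - 11 b + 805 U$ ($X{\left(U,b \right)} = 805 U - 11 b = - 11 b + 805 U$)
$- X{\left(423,S{\left(-13,24 \right)} \right)} = - (- 11 \cdot 30 \cdot 24 + 805 \cdot 423) = - (\left(-11\right) 720 + 340515) = - (-7920 + 340515) = \left(-1\right) 332595 = -332595$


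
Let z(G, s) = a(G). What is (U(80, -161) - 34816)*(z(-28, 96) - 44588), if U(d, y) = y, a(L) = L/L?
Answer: 1559519499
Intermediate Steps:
a(L) = 1
z(G, s) = 1
(U(80, -161) - 34816)*(z(-28, 96) - 44588) = (-161 - 34816)*(1 - 44588) = -34977*(-44587) = 1559519499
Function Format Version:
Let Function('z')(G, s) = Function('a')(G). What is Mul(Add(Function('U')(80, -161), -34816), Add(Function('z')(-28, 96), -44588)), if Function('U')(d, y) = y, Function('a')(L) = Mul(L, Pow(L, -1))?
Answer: 1559519499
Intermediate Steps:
Function('a')(L) = 1
Function('z')(G, s) = 1
Mul(Add(Function('U')(80, -161), -34816), Add(Function('z')(-28, 96), -44588)) = Mul(Add(-161, -34816), Add(1, -44588)) = Mul(-34977, -44587) = 1559519499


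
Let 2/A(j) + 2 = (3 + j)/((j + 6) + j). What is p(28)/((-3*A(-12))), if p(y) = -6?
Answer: -3/2 ≈ -1.5000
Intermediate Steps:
A(j) = 2/(-2 + (3 + j)/(6 + 2*j)) (A(j) = 2/(-2 + (3 + j)/((j + 6) + j)) = 2/(-2 + (3 + j)/((6 + j) + j)) = 2/(-2 + (3 + j)/(6 + 2*j)))
p(28)/((-3*A(-12))) = -6/((-3*(-4/3))) = -6/4 = -6*¼ = -3/2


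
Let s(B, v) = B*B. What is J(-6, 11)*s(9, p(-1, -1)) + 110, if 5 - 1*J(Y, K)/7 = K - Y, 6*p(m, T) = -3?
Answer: -6694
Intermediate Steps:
p(m, T) = -½ (p(m, T) = (⅙)*(-3) = -½)
s(B, v) = B²
J(Y, K) = 35 - 7*K + 7*Y (J(Y, K) = 35 - 7*(K - Y) = 35 + (-7*K + 7*Y) = 35 - 7*K + 7*Y)
J(-6, 11)*s(9, p(-1, -1)) + 110 = (35 - 7*11 + 7*(-6))*9² + 110 = (35 - 77 - 42)*81 + 110 = -84*81 + 110 = -6804 + 110 = -6694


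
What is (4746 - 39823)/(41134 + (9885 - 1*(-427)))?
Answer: -35077/51446 ≈ -0.68182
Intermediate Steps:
(4746 - 39823)/(41134 + (9885 - 1*(-427))) = -35077/(41134 + (9885 + 427)) = -35077/(41134 + 10312) = -35077/51446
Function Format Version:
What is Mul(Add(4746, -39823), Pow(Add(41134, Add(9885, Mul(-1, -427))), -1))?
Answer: Rational(-35077, 51446) ≈ -0.68182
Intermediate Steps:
Mul(Add(4746, -39823), Pow(Add(41134, Add(9885, Mul(-1, -427))), -1)) = Mul(-35077, Pow(Add(41134, Add(9885, 427)), -1)) = Mul(-35077, Pow(Add(41134, 10312), -1)) = Mul(-35077, Pow(51446, -1)) = Mul(-35077, Rational(1, 51446)) = Rational(-35077, 51446)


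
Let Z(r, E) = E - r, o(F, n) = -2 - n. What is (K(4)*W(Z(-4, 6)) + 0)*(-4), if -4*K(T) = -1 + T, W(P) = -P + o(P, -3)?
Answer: -27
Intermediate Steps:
W(P) = 1 - P (W(P) = -P + (-2 - 1*(-3)) = -P + (-2 + 3) = -P + 1 = 1 - P)
K(T) = 1/4 - T/4 (K(T) = -(-1 + T)/4 = 1/4 - T/4)
(K(4)*W(Z(-4, 6)) + 0)*(-4) = ((1/4 - 1/4*4)*(1 - (6 - 1*(-4))) + 0)*(-4) = ((1/4 - 1)*(1 - (6 + 4)) + 0)*(-4) = (-3*(1 - 1*10)/4 + 0)*(-4) = (-3*(1 - 10)/4 + 0)*(-4) = (-3/4*(-9) + 0)*(-4) = (27/4 + 0)*(-4) = (27/4)*(-4) = -27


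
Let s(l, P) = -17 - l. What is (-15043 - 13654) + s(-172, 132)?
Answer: -28542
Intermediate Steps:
(-15043 - 13654) + s(-172, 132) = (-15043 - 13654) + (-17 - 1*(-172)) = -28697 + (-17 + 172) = -28697 + 155 = -28542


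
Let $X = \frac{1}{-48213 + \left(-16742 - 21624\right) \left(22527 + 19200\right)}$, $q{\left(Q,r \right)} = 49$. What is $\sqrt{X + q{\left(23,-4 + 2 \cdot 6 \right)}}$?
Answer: $\frac{\sqrt{743126762915006970}}{123149715} \approx 7.0$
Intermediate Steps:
$X = - \frac{1}{1600946295}$ ($X = \frac{1}{-48213 - 1600898082} = \frac{1}{-1600946295} = - \frac{1}{1600946295} \approx -6.2463 \cdot 10^{-10}$)
$\sqrt{X + q{\left(23,-4 + 2 \cdot 6 \right)}} = \sqrt{- \frac{1}{1600946295} + 49} = \sqrt{\frac{78446368454}{1600946295}} = \frac{\sqrt{743126762915006970}}{123149715}$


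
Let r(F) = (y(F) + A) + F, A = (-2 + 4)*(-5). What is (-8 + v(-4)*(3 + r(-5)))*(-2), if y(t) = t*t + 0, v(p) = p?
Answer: 120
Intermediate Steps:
y(t) = t**2 (y(t) = t**2 + 0 = t**2)
A = -10 (A = 2*(-5) = -10)
r(F) = -10 + F + F**2 (r(F) = (F**2 - 10) + F = (-10 + F**2) + F = -10 + F + F**2)
(-8 + v(-4)*(3 + r(-5)))*(-2) = (-8 - 4*(3 + (-10 - 5 + (-5)**2)))*(-2) = (-8 - 4*(3 + (-10 - 5 + 25)))*(-2) = (-8 - 4*(3 + 10))*(-2) = (-8 - 4*13)*(-2) = (-8 - 52)*(-2) = -60*(-2) = 120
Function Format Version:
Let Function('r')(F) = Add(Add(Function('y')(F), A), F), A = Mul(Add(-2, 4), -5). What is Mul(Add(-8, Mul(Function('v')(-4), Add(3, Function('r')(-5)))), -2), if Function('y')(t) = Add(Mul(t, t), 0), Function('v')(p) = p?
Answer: 120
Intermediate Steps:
Function('y')(t) = Pow(t, 2) (Function('y')(t) = Add(Pow(t, 2), 0) = Pow(t, 2))
A = -10 (A = Mul(2, -5) = -10)
Function('r')(F) = Add(-10, F, Pow(F, 2)) (Function('r')(F) = Add(Add(Pow(F, 2), -10), F) = Add(Add(-10, Pow(F, 2)), F) = Add(-10, F, Pow(F, 2)))
Mul(Add(-8, Mul(Function('v')(-4), Add(3, Function('r')(-5)))), -2) = Mul(Add(-8, Mul(-4, Add(3, Add(-10, -5, Pow(-5, 2))))), -2) = Mul(Add(-8, Mul(-4, Add(3, Add(-10, -5, 25)))), -2) = Mul(Add(-8, Mul(-4, Add(3, 10))), -2) = Mul(Add(-8, Mul(-4, 13)), -2) = Mul(Add(-8, -52), -2) = Mul(-60, -2) = 120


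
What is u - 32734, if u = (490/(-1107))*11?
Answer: -36241928/1107 ≈ -32739.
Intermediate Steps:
u = -5390/1107 (u = (490*(-1/1107))*11 = -490/1107*11 = -5390/1107 ≈ -4.8690)
u - 32734 = -5390/1107 - 32734 = -36241928/1107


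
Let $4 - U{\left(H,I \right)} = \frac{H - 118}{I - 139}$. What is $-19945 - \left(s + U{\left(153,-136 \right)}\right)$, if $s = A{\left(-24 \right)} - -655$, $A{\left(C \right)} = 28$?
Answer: $- \frac{1134767}{55} \approx -20632.0$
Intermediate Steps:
$U{\left(H,I \right)} = 4 - \frac{-118 + H}{-139 + I}$ ($U{\left(H,I \right)} = 4 - \frac{H - 118}{I - 139} = 4 - \frac{-118 + H}{-139 + I}$)
$s = 683$ ($s = 28 - -655 = 28 + 655 = 683$)
$-19945 - \left(s + U{\left(153,-136 \right)}\right) = -19945 - \left(683 + \frac{-438 - 153 + 4 \left(-136\right)}{-139 - 136}\right) = -19945 - \left(683 + \frac{-438 - 153 - 544}{-275}\right) = -19945 - \left(683 - - \frac{227}{55}\right) = -19945 - \left(683 + \frac{227}{55}\right) = -19945 - \frac{37792}{55} = - \frac{1134767}{55}$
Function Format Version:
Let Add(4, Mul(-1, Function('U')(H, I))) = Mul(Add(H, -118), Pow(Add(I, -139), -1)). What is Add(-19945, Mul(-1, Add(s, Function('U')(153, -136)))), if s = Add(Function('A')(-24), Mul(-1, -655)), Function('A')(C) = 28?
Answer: Rational(-1134767, 55) ≈ -20632.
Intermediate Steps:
Function('U')(H, I) = Add(4, Mul(-1, Pow(Add(-139, I), -1), Add(-118, H))) (Function('U')(H, I) = Add(4, Mul(-1, Mul(Add(H, -118), Pow(Add(I, -139), -1)))) = Add(4, Mul(-1, Mul(Add(-118, H), Pow(Add(-139, I), -1)))) = Add(4, Mul(-1, Mul(Pow(Add(-139, I), -1), Add(-118, H)))) = Add(4, Mul(-1, Pow(Add(-139, I), -1), Add(-118, H))))
s = 683 (s = Add(28, Mul(-1, -655)) = Add(28, 655) = 683)
Add(-19945, Mul(-1, Add(s, Function('U')(153, -136)))) = Add(-19945, Mul(-1, Add(683, Mul(Pow(Add(-139, -136), -1), Add(-438, Mul(-1, 153), Mul(4, -136)))))) = Add(-19945, Mul(-1, Add(683, Mul(Pow(-275, -1), Add(-438, -153, -544))))) = Add(-19945, Mul(-1, Add(683, Mul(Rational(-1, 275), -1135)))) = Add(-19945, Mul(-1, Add(683, Rational(227, 55)))) = Add(-19945, Mul(-1, Rational(37792, 55))) = Add(-19945, Rational(-37792, 55)) = Rational(-1134767, 55)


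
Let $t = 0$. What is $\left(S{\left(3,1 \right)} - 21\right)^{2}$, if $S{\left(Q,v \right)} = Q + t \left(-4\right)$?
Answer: $324$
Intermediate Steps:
$S{\left(Q,v \right)} = Q$ ($S{\left(Q,v \right)} = Q + 0 \left(-4\right) = Q + 0 = Q$)
$\left(S{\left(3,1 \right)} - 21\right)^{2} = \left(3 - 21\right)^{2} = \left(-18\right)^{2} = 324$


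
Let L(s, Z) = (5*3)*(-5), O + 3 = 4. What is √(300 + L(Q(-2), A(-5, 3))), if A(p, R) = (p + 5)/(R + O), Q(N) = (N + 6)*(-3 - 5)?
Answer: 15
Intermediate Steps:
O = 1 (O = -3 + 4 = 1)
Q(N) = -48 - 8*N (Q(N) = (6 + N)*(-8) = -48 - 8*N)
A(p, R) = (5 + p)/(1 + R) (A(p, R) = (p + 5)/(R + 1) = (5 + p)/(1 + R))
L(s, Z) = -75 (L(s, Z) = 15*(-5) = -75)
√(300 + L(Q(-2), A(-5, 3))) = √(300 - 75) = √225 = 15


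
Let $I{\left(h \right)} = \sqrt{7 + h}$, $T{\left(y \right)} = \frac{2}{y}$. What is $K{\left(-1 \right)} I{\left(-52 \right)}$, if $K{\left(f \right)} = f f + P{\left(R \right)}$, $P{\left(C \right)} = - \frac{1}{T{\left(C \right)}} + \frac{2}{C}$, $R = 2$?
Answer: $3 i \sqrt{5} \approx 6.7082 i$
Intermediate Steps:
$P{\left(C \right)} = \frac{2}{C} - \frac{C}{2}$ ($P{\left(C \right)} = - \frac{1}{2 \frac{1}{C}} + \frac{2}{C} = - \frac{C}{2} + \frac{2}{C} = \frac{2}{C} - \frac{C}{2}$)
$K{\left(f \right)} = f^{2}$ ($K{\left(f \right)} = f f + \left(\frac{2}{2} - 1\right) = f^{2} + \left(2 \cdot \frac{1}{2} - 1\right) = f^{2} + \left(1 - 1\right) = f^{2} + 0 = f^{2}$)
$K{\left(-1 \right)} I{\left(-52 \right)} = \left(-1\right)^{2} \sqrt{7 - 52} = 1 \sqrt{-45} = 1 \cdot 3 i \sqrt{5} = 3 i \sqrt{5}$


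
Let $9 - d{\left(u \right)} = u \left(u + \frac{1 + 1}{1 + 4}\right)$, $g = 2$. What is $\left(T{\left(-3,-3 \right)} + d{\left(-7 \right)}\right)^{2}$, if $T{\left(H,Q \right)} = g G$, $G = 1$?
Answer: $\frac{30976}{25} \approx 1239.0$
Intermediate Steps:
$d{\left(u \right)} = 9 - u \left(\frac{2}{5} + u\right)$ ($d{\left(u \right)} = 9 - u \left(u + \frac{1 + 1}{1 + 4}\right) = 9 - u \left(u + \frac{2}{5}\right) = 9 - u \left(\frac{2}{5} + u\right)$)
$T{\left(H,Q \right)} = 2$ ($T{\left(H,Q \right)} = 2 \cdot 1 = 2$)
$\left(T{\left(-3,-3 \right)} + d{\left(-7 \right)}\right)^{2} = \left(2 - \frac{186}{5}\right)^{2} = \left(- \frac{176}{5}\right)^{2} = \frac{30976}{25}$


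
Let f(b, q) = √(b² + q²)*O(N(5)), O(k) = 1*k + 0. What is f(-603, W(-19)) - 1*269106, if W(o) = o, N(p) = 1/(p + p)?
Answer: -269106 + √363970/10 ≈ -2.6905e+5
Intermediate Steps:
N(p) = 1/(2*p)
O(k) = k (O(k) = k + 0 = k)
f(b, q) = √(b² + q²)/10 (f(b, q) = √(b² + q²)*((½)/5) = √(b² + q²)*((½)*(⅕)) = √(b² + q²)*(⅒) = √(b² + q²)/10)
f(-603, W(-19)) - 1*269106 = √((-603)² + (-19)²)/10 - 1*269106 = √(363609 + 361)/10 - 269106 = √363970/10 - 269106 = -269106 + √363970/10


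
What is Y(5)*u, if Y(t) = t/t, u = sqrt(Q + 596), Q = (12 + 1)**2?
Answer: 3*sqrt(85) ≈ 27.659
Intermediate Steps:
Q = 169 (Q = 13**2 = 169)
u = 3*sqrt(85) (u = sqrt(169 + 596) = sqrt(765) = 3*sqrt(85) ≈ 27.659)
Y(t) = 1
Y(5)*u = 1*(3*sqrt(85)) = 3*sqrt(85)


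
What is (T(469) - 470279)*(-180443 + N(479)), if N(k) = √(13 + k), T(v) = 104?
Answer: 84839787525 - 940350*√123 ≈ 8.4829e+10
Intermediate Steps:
(T(469) - 470279)*(-180443 + N(479)) = (104 - 470279)*(-180443 + √(13 + 479)) = -470175*(-180443 + √492) = -470175*(-180443 + 2*√123) = 84839787525 - 940350*√123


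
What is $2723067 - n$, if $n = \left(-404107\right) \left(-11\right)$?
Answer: $-1722110$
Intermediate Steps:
$n = 4445177$
$2723067 - n = 2723067 - 4445177 = -1722110$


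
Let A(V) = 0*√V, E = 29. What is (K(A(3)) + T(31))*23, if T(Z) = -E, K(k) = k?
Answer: -667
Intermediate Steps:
A(V) = 0
T(Z) = -29 (T(Z) = -1*29 = -29)
(K(A(3)) + T(31))*23 = (0 - 29)*23 = -29*23 = -667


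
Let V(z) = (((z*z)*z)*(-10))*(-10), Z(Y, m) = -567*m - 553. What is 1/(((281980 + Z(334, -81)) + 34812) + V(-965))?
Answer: -1/89862850334 ≈ -1.1128e-11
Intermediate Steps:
Z(Y, m) = -553 - 567*m
V(z) = 100*z³ (V(z) = ((z²*z)*(-10))*(-10) = (z³*(-10))*(-10) = -10*z³*(-10) = 100*z³)
1/(((281980 + Z(334, -81)) + 34812) + V(-965)) = 1/(((281980 + (-553 - 567*(-81))) + 34812) + 100*(-965)³) = 1/(((281980 + (-553 + 45927)) + 34812) + 100*(-898632125)) = 1/(((281980 + 45374) + 34812) - 89863212500) = 1/((327354 + 34812) - 89863212500) = 1/(362166 - 89863212500) = 1/(-89862850334) = -1/89862850334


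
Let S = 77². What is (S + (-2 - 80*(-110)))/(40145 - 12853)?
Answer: 14727/27292 ≈ 0.53961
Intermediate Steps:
S = 5929
(S + (-2 - 80*(-110)))/(40145 - 12853) = (5929 + (-2 - 80*(-110)))/(40145 - 12853) = (5929 + (-2 + 8800))/27292 = (5929 + 8798)*(1/27292) = 14727*(1/27292) = 14727/27292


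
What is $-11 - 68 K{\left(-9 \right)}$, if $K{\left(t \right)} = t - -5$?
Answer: $261$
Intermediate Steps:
$K{\left(t \right)} = 5 + t$ ($K{\left(t \right)} = t + 5 = 5 + t$)
$-11 - 68 K{\left(-9 \right)} = -11 - 68 \left(5 - 9\right) = -11 - -272 = -11 + 272 = 261$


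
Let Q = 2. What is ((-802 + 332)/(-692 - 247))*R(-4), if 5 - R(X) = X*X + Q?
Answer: -6110/939 ≈ -6.5069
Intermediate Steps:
R(X) = 3 - X² (R(X) = 5 - (X*X + 2) = 5 - (X² + 2) = 5 - (2 + X²) = 5 + (-2 - X²) = 3 - X²)
((-802 + 332)/(-692 - 247))*R(-4) = ((-802 + 332)/(-692 - 247))*(3 - 1*(-4)²) = (-470/(-939))*(3 - 1*16) = (-470*(-1/939))*(3 - 16) = (470/939)*(-13) = -6110/939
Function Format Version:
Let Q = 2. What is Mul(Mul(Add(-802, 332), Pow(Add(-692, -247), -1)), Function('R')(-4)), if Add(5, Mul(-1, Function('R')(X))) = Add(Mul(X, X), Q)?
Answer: Rational(-6110, 939) ≈ -6.5069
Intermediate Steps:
Function('R')(X) = Add(3, Mul(-1, Pow(X, 2))) (Function('R')(X) = Add(5, Mul(-1, Add(Mul(X, X), 2))) = Add(5, Mul(-1, Add(Pow(X, 2), 2))) = Add(5, Mul(-1, Add(2, Pow(X, 2)))) = Add(5, Add(-2, Mul(-1, Pow(X, 2)))) = Add(3, Mul(-1, Pow(X, 2))))
Mul(Mul(Add(-802, 332), Pow(Add(-692, -247), -1)), Function('R')(-4)) = Mul(Mul(Add(-802, 332), Pow(Add(-692, -247), -1)), Add(3, Mul(-1, Pow(-4, 2)))) = Mul(Mul(-470, Pow(-939, -1)), Add(3, Mul(-1, 16))) = Mul(Mul(-470, Rational(-1, 939)), Add(3, -16)) = Mul(Rational(470, 939), -13) = Rational(-6110, 939)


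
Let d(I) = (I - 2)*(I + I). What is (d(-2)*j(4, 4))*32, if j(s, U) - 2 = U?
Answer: 3072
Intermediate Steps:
j(s, U) = 2 + U
d(I) = 2*I*(-2 + I) (d(I) = (-2 + I)*(2*I) = 2*I*(-2 + I))
(d(-2)*j(4, 4))*32 = ((2*(-2)*(-2 - 2))*(2 + 4))*32 = ((2*(-2)*(-4))*6)*32 = (16*6)*32 = 96*32 = 3072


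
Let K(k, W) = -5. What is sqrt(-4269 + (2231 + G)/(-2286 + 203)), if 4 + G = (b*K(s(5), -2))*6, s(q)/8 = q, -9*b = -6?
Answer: I*sqrt(18527314322)/2083 ≈ 65.346*I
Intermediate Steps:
b = 2/3 (b = -1/9*(-6) = 2/3 ≈ 0.66667)
s(q) = 8*q
G = -24 (G = -4 + ((2/3)*(-5))*6 = -4 - 10/3*6 = -4 - 20 = -24)
sqrt(-4269 + (2231 + G)/(-2286 + 203)) = sqrt(-4269 + (2231 - 24)/(-2286 + 203)) = sqrt(-4269 + 2207/(-2083)) = sqrt(-4269 + 2207*(-1/2083)) = sqrt(-4269 - 2207/2083) = sqrt(-8894534/2083) = I*sqrt(18527314322)/2083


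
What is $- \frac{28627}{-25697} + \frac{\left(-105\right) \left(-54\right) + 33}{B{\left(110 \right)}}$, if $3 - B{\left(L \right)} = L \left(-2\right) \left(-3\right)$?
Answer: $- \frac{42580684}{5627643} \approx -7.5663$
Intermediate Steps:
$B{\left(L \right)} = 3 - 6 L$ ($B{\left(L \right)} = 3 - L \left(-2\right) \left(-3\right) = 3 - - 2 L \left(-3\right) = 3 - 6 L$)
$- \frac{28627}{-25697} + \frac{\left(-105\right) \left(-54\right) + 33}{B{\left(110 \right)}} = - \frac{28627}{-25697} + \frac{\left(-105\right) \left(-54\right) + 33}{3 - 660} = \left(-28627\right) \left(- \frac{1}{25697}\right) + \frac{5670 + 33}{3 - 660} = \frac{28627}{25697} + \frac{5703}{-657} = \frac{28627}{25697} + 5703 \left(- \frac{1}{657}\right) = \frac{28627}{25697} - \frac{1901}{219} = - \frac{42580684}{5627643}$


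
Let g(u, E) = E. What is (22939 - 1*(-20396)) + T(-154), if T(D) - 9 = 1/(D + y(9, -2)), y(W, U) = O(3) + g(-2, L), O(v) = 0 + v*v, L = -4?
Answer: 6458255/149 ≈ 43344.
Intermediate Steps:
O(v) = v**2 (O(v) = 0 + v**2 = v**2)
y(W, U) = 5 (y(W, U) = 3**2 - 4 = 9 - 4 = 5)
T(D) = 9 + 1/(5 + D) (T(D) = 9 + 1/(D + 5) = 9 + 1/(5 + D))
(22939 - 1*(-20396)) + T(-154) = (22939 - 1*(-20396)) + (46 + 9*(-154))/(5 - 154) = (22939 + 20396) + (46 - 1386)/(-149) = 43335 - 1/149*(-1340) = 43335 + 1340/149 = 6458255/149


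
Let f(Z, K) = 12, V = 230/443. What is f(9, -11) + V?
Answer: 5546/443 ≈ 12.519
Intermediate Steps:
V = 230/443 (V = 230*(1/443) = 230/443 ≈ 0.51919)
f(9, -11) + V = 12 + 230/443 = 5546/443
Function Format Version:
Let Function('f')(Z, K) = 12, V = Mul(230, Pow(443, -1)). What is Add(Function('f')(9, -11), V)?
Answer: Rational(5546, 443) ≈ 12.519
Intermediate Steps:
V = Rational(230, 443) (V = Mul(230, Rational(1, 443)) = Rational(230, 443) ≈ 0.51919)
Add(Function('f')(9, -11), V) = Add(12, Rational(230, 443)) = Rational(5546, 443)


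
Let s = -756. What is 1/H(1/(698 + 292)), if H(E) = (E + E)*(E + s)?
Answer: -490050/748439 ≈ -0.65476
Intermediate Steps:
H(E) = 2*E*(-756 + E) (H(E) = (E + E)*(E - 756) = (2*E)*(-756 + E) = 2*E*(-756 + E))
1/H(1/(698 + 292)) = 1/(2*(-756 + 1/(698 + 292))/(698 + 292)) = 1/(2*(-756 + 1/990)/990) = 1/(2*(1/990)*(-756 + 1/990)) = 1/(2*(1/990)*(-748439/990)) = 1/(-748439/490050) = -490050/748439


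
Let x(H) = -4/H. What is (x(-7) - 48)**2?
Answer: 110224/49 ≈ 2249.5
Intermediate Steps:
(x(-7) - 48)**2 = (-4/(-7) - 48)**2 = (-4*(-1/7) - 48)**2 = (4/7 - 48)**2 = (-332/7)**2 = 110224/49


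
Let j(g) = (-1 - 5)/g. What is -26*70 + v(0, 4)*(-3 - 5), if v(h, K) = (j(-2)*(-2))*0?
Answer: -1820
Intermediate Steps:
j(g) = -6/g
v(h, K) = 0 (v(h, K) = (-6/(-2)*(-2))*0 = (-6*(-½)*(-2))*0 = (3*(-2))*0 = -6*0 = 0)
-26*70 + v(0, 4)*(-3 - 5) = -26*70 + 0*(-3 - 5) = -1820 + 0*(-8) = -1820 + 0 = -1820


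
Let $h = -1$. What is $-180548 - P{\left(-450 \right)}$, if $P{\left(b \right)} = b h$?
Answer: $-180998$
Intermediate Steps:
$P{\left(b \right)} = - b$ ($P{\left(b \right)} = b \left(-1\right) = - b$)
$-180548 - P{\left(-450 \right)} = -180548 - \left(-1\right) \left(-450\right) = -180548 - 450 = -180998$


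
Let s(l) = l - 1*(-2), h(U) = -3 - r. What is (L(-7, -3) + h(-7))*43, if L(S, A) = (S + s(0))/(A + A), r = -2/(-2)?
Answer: -817/6 ≈ -136.17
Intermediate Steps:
r = 1 (r = -2*(-½) = 1)
h(U) = -4 (h(U) = -3 - 1*1 = -3 - 1 = -4)
s(l) = 2 + l (s(l) = l + 2 = 2 + l)
L(S, A) = (2 + S)/(2*A) (L(S, A) = (S + (2 + 0))/(A + A) = (S + 2)/((2*A)) = (2 + S)*(1/(2*A)) = (2 + S)/(2*A))
(L(-7, -3) + h(-7))*43 = ((½)*(2 - 7)/(-3) - 4)*43 = ((½)*(-⅓)*(-5) - 4)*43 = (⅚ - 4)*43 = -19/6*43 = -817/6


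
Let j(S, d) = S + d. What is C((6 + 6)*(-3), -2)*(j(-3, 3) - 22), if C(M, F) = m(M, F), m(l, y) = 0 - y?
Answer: -44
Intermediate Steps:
m(l, y) = -y
C(M, F) = -F
C((6 + 6)*(-3), -2)*(j(-3, 3) - 22) = (-1*(-2))*((-3 + 3) - 22) = 2*(0 - 22) = 2*(-22) = -44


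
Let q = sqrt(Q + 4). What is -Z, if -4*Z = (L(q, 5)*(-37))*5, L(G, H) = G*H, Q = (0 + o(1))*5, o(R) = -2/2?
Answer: -925*I/4 ≈ -231.25*I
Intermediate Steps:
o(R) = -1 (o(R) = -2*1/2 = -1)
Q = -5 (Q = (0 - 1)*5 = -1*5 = -5)
q = I (q = sqrt(-5 + 4) = sqrt(-1) = I ≈ 1.0*I)
Z = 925*I/4 (Z = -(I*5)*(-37)*5/4 = -(5*I)*(-37)*5/4 = -(-185*I)*5/4 = -(-925)*I/4 = 925*I/4 ≈ 231.25*I)
-Z = -925*I/4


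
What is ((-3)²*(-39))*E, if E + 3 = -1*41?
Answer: 15444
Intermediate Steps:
E = -44 (E = -3 - 1*41 = -3 - 41 = -44)
((-3)²*(-39))*E = ((-3)²*(-39))*(-44) = (9*(-39))*(-44) = -351*(-44) = 15444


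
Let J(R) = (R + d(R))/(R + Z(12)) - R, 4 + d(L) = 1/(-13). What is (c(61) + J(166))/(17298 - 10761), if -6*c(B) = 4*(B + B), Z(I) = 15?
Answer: -1739611/46144683 ≈ -0.037699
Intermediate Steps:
d(L) = -53/13 (d(L) = -4 + 1/(-13) = -4 - 1/13 = -53/13)
J(R) = -R + (-53/13 + R)/(15 + R) (J(R) = (R - 53/13)/(R + 15) - R = (-53/13 + R)/(15 + R) - R = -R + (-53/13 + R)/(15 + R))
c(B) = -4*B/3 (c(B) = -2*(B + B)/3 = -2*2*B/3 = -4*B/3)
(c(61) + J(166))/(17298 - 10761) = (-4/3*61 + (-53/13 - 1*166² - 14*166)/(15 + 166))/(17298 - 10761) = (-244/3 + (-53/13 - 1*27556 - 2324)/181)/6537 = (-244/3 + (-53/13 - 27556 - 2324)/181)*(1/6537) = (-244/3 + (1/181)*(-388493/13))*(1/6537) = (-244/3 - 388493/2353)*(1/6537) = -1739611/7059*1/6537 = -1739611/46144683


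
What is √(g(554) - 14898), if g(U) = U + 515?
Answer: I*√13829 ≈ 117.6*I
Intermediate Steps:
g(U) = 515 + U
√(g(554) - 14898) = √((515 + 554) - 14898) = √(1069 - 14898) = √(-13829) = I*√13829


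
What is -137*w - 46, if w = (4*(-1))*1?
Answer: 502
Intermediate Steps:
w = -4 (w = -4*1 = -4)
-137*w - 46 = -137*(-4) - 46 = 548 - 46 = 502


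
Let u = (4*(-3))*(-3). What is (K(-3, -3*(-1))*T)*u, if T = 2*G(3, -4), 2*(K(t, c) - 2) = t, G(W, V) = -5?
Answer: -180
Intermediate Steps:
K(t, c) = 2 + t/2
u = 36 (u = -12*(-3) = 36)
T = -10 (T = 2*(-5) = -10)
(K(-3, -3*(-1))*T)*u = ((2 + (½)*(-3))*(-10))*36 = ((2 - 3/2)*(-10))*36 = ((½)*(-10))*36 = -5*36 = -180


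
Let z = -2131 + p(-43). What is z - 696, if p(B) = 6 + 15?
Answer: -2806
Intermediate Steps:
p(B) = 21
z = -2110 (z = -2131 + 21 = -2110)
z - 696 = -2110 - 696 = -2806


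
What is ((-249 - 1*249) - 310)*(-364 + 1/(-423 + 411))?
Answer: 882538/3 ≈ 2.9418e+5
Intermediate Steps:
((-249 - 1*249) - 310)*(-364 + 1/(-423 + 411)) = ((-249 - 249) - 310)*(-364 + 1/(-12)) = (-498 - 310)*(-364 - 1/12) = -808*(-4369/12) = 882538/3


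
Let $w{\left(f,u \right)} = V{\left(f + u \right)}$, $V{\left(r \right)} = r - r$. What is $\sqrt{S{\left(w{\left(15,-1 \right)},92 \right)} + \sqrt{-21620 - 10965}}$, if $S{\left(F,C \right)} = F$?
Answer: $7^{\frac{3}{4}} \sqrt[4]{95} \sqrt{i} \approx 9.5004 + 9.5004 i$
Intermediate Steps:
$V{\left(r \right)} = 0$
$w{\left(f,u \right)} = 0$
$\sqrt{S{\left(w{\left(15,-1 \right)},92 \right)} + \sqrt{-21620 - 10965}} = \sqrt{0 + \sqrt{-21620 - 10965}} = \sqrt{0 + \sqrt{-32585}} = \sqrt{0 + 7 i \sqrt{665}} = \sqrt{7 i \sqrt{665}} = 7^{\frac{3}{4}} \sqrt[4]{95} \sqrt{i}$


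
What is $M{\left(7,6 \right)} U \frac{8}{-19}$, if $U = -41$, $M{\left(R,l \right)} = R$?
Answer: $\frac{2296}{19} \approx 120.84$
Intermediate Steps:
$M{\left(7,6 \right)} U \frac{8}{-19} = 7 \left(-41\right) \frac{8}{-19} = - 287 \cdot 8 \left(- \frac{1}{19}\right) = \left(-287\right) \left(- \frac{8}{19}\right) = \frac{2296}{19}$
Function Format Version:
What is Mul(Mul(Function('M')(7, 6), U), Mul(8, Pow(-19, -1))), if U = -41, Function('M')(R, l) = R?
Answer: Rational(2296, 19) ≈ 120.84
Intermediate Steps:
Mul(Mul(Function('M')(7, 6), U), Mul(8, Pow(-19, -1))) = Mul(Mul(7, -41), Mul(8, Pow(-19, -1))) = Mul(-287, Mul(8, Rational(-1, 19))) = Mul(-287, Rational(-8, 19)) = Rational(2296, 19)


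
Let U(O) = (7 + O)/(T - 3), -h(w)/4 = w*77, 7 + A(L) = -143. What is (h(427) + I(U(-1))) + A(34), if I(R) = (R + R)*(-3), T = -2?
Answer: -658294/5 ≈ -1.3166e+5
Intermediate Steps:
A(L) = -150 (A(L) = -7 - 143 = -150)
h(w) = -308*w (h(w) = -4*w*77 = -308*w)
U(O) = -7/5 - O/5 (U(O) = (7 + O)/(-2 - 3) = (7 + O)/(-5) = (7 + O)*(-⅕) = -7/5 - O/5)
I(R) = -6*R (I(R) = (2*R)*(-3) = -6*R)
(h(427) + I(U(-1))) + A(34) = (-308*427 - 6*(-7/5 - ⅕*(-1))) - 150 = (-131516 - 6*(-7/5 + ⅕)) - 150 = (-131516 - 6*(-6/5)) - 150 = (-131516 + 36/5) - 150 = -657544/5 - 150 = -658294/5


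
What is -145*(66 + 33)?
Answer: -14355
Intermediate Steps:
-145*(66 + 33) = -145*99 = -14355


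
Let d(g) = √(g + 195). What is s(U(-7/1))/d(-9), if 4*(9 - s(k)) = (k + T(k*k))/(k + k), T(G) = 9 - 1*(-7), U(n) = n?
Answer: 171*√186/3472 ≈ 0.67170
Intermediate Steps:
d(g) = √(195 + g)
T(G) = 16 (T(G) = 9 + 7 = 16)
s(k) = 9 - (16 + k)/(8*k) (s(k) = 9 - (k + 16)/(4*(k + k)) = 9 - (16 + k)/(4*(2*k)) = 9 - (16 + k)*1/(2*k)/4 = 9 - (16 + k)/(8*k))
s(U(-7/1))/d(-9) = (71/8 - 2/((-7/1)))/(√(195 - 9)) = (71/8 - 2/((-7*1)))/(√186) = (71/8 - 2/(-7))*(√186/186) = (71/8 - 2*(-⅐))*(√186/186) = (71/8 + 2/7)*(√186/186) = 513*(√186/186)/56 = 171*√186/3472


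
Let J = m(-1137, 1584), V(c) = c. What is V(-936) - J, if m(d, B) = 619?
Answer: -1555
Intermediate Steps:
J = 619
V(-936) - J = -936 - 1*619 = -936 - 619 = -1555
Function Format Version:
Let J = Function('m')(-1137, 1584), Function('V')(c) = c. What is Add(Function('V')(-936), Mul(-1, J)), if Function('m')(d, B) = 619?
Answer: -1555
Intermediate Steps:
J = 619
Add(Function('V')(-936), Mul(-1, J)) = Add(-936, Mul(-1, 619)) = Add(-936, -619) = -1555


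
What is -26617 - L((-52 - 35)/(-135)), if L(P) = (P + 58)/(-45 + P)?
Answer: -53124893/1996 ≈ -26616.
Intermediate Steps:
L(P) = (58 + P)/(-45 + P)
-26617 - L((-52 - 35)/(-135)) = -26617 - (58 + (-52 - 35)/(-135))/(-45 + (-52 - 35)/(-135)) = -26617 - (58 - 87*(-1/135))/(-45 - 87*(-1/135)) = -26617 - (58 + 29/45)/(-45 + 29/45) = -26617 - 2639/((-1996/45)*45) = -26617 - (-45)*2639/(1996*45) = -26617 - 1*(-2639/1996) = -26617 + 2639/1996 = -53124893/1996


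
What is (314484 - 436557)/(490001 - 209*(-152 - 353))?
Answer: -17439/85078 ≈ -0.20498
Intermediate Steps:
(314484 - 436557)/(490001 - 209*(-152 - 353)) = -122073/(490001 - 209*(-505)) = -122073/(490001 + 105545) = -122073/595546 = -122073*1/595546 = -17439/85078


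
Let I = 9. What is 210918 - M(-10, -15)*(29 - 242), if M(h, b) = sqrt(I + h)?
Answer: 210918 + 213*I ≈ 2.1092e+5 + 213.0*I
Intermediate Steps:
M(h, b) = sqrt(9 + h)
210918 - M(-10, -15)*(29 - 242) = 210918 - sqrt(9 - 10)*(29 - 242) = 210918 - sqrt(-1)*(-213) = 210918 - I*(-213) = 210918 - (-213)*I = 210918 + 213*I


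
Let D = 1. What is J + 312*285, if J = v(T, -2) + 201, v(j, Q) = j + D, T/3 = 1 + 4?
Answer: 89137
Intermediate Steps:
T = 15 (T = 3*(1 + 4) = 3*5 = 15)
v(j, Q) = 1 + j (v(j, Q) = j + 1 = 1 + j)
J = 217 (J = (1 + 15) + 201 = 16 + 201 = 217)
J + 312*285 = 217 + 312*285 = 217 + 88920 = 89137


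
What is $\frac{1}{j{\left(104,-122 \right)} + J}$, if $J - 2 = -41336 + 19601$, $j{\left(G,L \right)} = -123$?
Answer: $- \frac{1}{21856} \approx -4.5754 \cdot 10^{-5}$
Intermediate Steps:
$J = -21733$ ($J = 2 + \left(-41336 + 19601\right) = 2 - 21735 = -21733$)
$\frac{1}{j{\left(104,-122 \right)} + J} = \frac{1}{-123 - 21733} = \frac{1}{-21856} = - \frac{1}{21856}$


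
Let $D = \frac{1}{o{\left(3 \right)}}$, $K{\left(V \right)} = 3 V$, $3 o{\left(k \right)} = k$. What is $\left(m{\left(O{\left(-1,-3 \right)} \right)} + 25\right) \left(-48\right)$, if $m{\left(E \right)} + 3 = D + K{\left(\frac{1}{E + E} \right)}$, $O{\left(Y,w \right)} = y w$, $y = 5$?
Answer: $- \frac{5496}{5} \approx -1099.2$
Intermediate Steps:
$o{\left(k \right)} = \frac{k}{3}$
$O{\left(Y,w \right)} = 5 w$
$D = 1$ ($D = \frac{1}{\frac{1}{3} \cdot 3} = 1^{-1} = 1$)
$m{\left(E \right)} = -2 + \frac{3}{2 E}$ ($m{\left(E \right)} = -3 + \left(1 + \frac{3}{E + E}\right) = -3 + \left(1 + \frac{3}{2 E}\right) = -2 + \frac{3}{2 E}$)
$\left(m{\left(O{\left(-1,-3 \right)} \right)} + 25\right) \left(-48\right) = \left(\left(-2 + \frac{3}{2 \cdot 5 \left(-3\right)}\right) + 25\right) \left(-48\right) = \left(\left(-2 + \frac{3}{2 \left(-15\right)}\right) + 25\right) \left(-48\right) = \left(\left(-2 + \frac{3}{2} \left(- \frac{1}{15}\right)\right) + 25\right) \left(-48\right) = \left(\left(-2 - \frac{1}{10}\right) + 25\right) \left(-48\right) = \left(- \frac{21}{10} + 25\right) \left(-48\right) = \frac{229}{10} \left(-48\right) = - \frac{5496}{5}$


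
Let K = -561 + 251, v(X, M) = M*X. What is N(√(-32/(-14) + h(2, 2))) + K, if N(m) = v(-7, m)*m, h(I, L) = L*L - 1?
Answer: -347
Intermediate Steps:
h(I, L) = -1 + L² (h(I, L) = L² - 1 = -1 + L²)
K = -310
N(m) = -7*m² (N(m) = (m*(-7))*m = (-7*m)*m = -7*m²)
N(√(-32/(-14) + h(2, 2))) + K = -(9 + 28) - 310 = -7*(√(-32*(-1/14) + (-1 + 4)))² - 310 = -7*(√(16/7 + 3))² - 310 = -7*(√(37/7))² - 310 = -7*(√259/7)² - 310 = -7*37/7 - 310 = -37 - 310 = -347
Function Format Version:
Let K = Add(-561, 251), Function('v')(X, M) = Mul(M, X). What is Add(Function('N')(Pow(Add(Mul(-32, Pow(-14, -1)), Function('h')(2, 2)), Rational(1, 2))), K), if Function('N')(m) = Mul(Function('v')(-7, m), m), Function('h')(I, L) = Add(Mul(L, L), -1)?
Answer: -347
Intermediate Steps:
Function('h')(I, L) = Add(-1, Pow(L, 2)) (Function('h')(I, L) = Add(Pow(L, 2), -1) = Add(-1, Pow(L, 2)))
K = -310
Function('N')(m) = Mul(-7, Pow(m, 2)) (Function('N')(m) = Mul(Mul(m, -7), m) = Mul(Mul(-7, m), m) = Mul(-7, Pow(m, 2)))
Add(Function('N')(Pow(Add(Mul(-32, Pow(-14, -1)), Function('h')(2, 2)), Rational(1, 2))), K) = Add(Mul(-7, Pow(Pow(Add(Mul(-32, Pow(-14, -1)), Add(-1, Pow(2, 2))), Rational(1, 2)), 2)), -310) = Add(Mul(-7, Pow(Pow(Add(Mul(-32, Rational(-1, 14)), Add(-1, 4)), Rational(1, 2)), 2)), -310) = Add(Mul(-7, Pow(Pow(Add(Rational(16, 7), 3), Rational(1, 2)), 2)), -310) = Add(Mul(-7, Pow(Pow(Rational(37, 7), Rational(1, 2)), 2)), -310) = Add(Mul(-7, Pow(Mul(Rational(1, 7), Pow(259, Rational(1, 2))), 2)), -310) = Add(Mul(-7, Rational(37, 7)), -310) = Add(-37, -310) = -347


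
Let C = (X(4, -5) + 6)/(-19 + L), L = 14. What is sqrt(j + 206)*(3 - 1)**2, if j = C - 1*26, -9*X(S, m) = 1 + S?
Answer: 4*sqrt(40255)/15 ≈ 53.503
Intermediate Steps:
X(S, m) = -1/9 - S/9 (X(S, m) = -(1 + S)/9 = -1/9 - S/9)
C = -49/45 (C = ((-1/9 - 1/9*4) + 6)/(-19 + 14) = ((-1/9 - 4/9) + 6)/(-5) = (-5/9 + 6)*(-1/5) = (49/9)*(-1/5) = -49/45 ≈ -1.0889)
j = -1219/45 (j = -49/45 - 1*26 = -49/45 - 26 = -1219/45 ≈ -27.089)
sqrt(j + 206)*(3 - 1)**2 = sqrt(-1219/45 + 206)*(3 - 1)**2 = sqrt(8051/45)*2**2 = (sqrt(40255)/15)*4 = 4*sqrt(40255)/15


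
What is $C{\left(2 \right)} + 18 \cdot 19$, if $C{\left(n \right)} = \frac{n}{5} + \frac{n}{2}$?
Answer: $\frac{1717}{5} \approx 343.4$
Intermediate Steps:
$C{\left(n \right)} = \frac{7 n}{10}$ ($C{\left(n \right)} = n \frac{1}{5} + n \frac{1}{2} = \frac{n}{5} + \frac{n}{2} = \frac{7 n}{10}$)
$C{\left(2 \right)} + 18 \cdot 19 = \frac{7}{10} \cdot 2 + 18 \cdot 19 = \frac{7}{5} + 342 = \frac{1717}{5}$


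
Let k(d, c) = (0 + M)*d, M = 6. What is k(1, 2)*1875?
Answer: 11250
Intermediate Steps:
k(d, c) = 6*d (k(d, c) = (0 + 6)*d = 6*d)
k(1, 2)*1875 = (6*1)*1875 = 6*1875 = 11250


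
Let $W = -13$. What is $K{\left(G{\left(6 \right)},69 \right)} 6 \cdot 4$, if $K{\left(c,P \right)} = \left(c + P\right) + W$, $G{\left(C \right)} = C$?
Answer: $1488$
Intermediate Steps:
$K{\left(c,P \right)} = -13 + P + c$ ($K{\left(c,P \right)} = \left(c + P\right) - 13 = \left(P + c\right) - 13 = -13 + P + c$)
$K{\left(G{\left(6 \right)},69 \right)} 6 \cdot 4 = \left(-13 + 69 + 6\right) 6 \cdot 4 = 62 \cdot 24 = 1488$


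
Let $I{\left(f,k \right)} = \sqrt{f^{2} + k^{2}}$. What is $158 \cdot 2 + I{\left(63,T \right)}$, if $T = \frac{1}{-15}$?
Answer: $316 + \frac{\sqrt{893026}}{15} \approx 379.0$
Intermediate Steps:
$T = - \frac{1}{15} \approx -0.066667$
$158 \cdot 2 + I{\left(63,T \right)} = 158 \cdot 2 + \sqrt{63^{2} + \left(- \frac{1}{15}\right)^{2}} = 316 + \sqrt{3969 + \frac{1}{225}} = 316 + \sqrt{\frac{893026}{225}} = 316 + \frac{\sqrt{893026}}{15}$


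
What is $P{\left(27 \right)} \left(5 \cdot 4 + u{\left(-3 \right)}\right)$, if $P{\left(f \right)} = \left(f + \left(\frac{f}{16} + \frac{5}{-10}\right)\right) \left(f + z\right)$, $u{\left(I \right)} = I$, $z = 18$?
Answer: $\frac{345015}{16} \approx 21563.0$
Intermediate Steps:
$P{\left(f \right)} = \left(18 + f\right) \left(- \frac{1}{2} + \frac{17 f}{16}\right)$ ($P{\left(f \right)} = \left(f + \left(\frac{f}{16} + \frac{5}{-10}\right)\right) \left(f + 18\right) = \left(f + \left(f \frac{1}{16} + 5 \left(- \frac{1}{10}\right)\right)\right) \left(18 + f\right) = \left(f + \left(\frac{f}{16} - \frac{1}{2}\right)\right) \left(18 + f\right) = \left(f + \left(- \frac{1}{2} + \frac{f}{16}\right)\right) \left(18 + f\right) = \left(- \frac{1}{2} + \frac{17 f}{16}\right) \left(18 + f\right) = \left(18 + f\right) \left(- \frac{1}{2} + \frac{17 f}{16}\right)$)
$P{\left(27 \right)} \left(5 \cdot 4 + u{\left(-3 \right)}\right) = \left(-9 + \frac{17 \cdot 27^{2}}{16} + \frac{149}{8} \cdot 27\right) \left(5 \cdot 4 - 3\right) = \left(-9 + \frac{17}{16} \cdot 729 + \frac{4023}{8}\right) \left(20 - 3\right) = \left(-9 + \frac{12393}{16} + \frac{4023}{8}\right) 17 = \frac{20295}{16} \cdot 17 = \frac{345015}{16}$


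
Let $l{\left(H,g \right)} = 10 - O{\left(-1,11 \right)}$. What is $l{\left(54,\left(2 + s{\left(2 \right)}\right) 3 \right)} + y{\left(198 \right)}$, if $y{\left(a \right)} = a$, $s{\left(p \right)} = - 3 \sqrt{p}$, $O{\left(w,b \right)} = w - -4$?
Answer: $205$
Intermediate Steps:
$O{\left(w,b \right)} = 4 + w$ ($O{\left(w,b \right)} = w + 4 = 4 + w$)
$l{\left(H,g \right)} = 7$ ($l{\left(H,g \right)} = 10 - \left(4 - 1\right) = 10 - 3 = 7$)
$l{\left(54,\left(2 + s{\left(2 \right)}\right) 3 \right)} + y{\left(198 \right)} = 7 + 198 = 205$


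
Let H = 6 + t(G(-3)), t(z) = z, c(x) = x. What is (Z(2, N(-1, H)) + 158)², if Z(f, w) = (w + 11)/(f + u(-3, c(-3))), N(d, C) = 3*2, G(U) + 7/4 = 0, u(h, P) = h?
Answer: 19881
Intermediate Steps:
G(U) = -7/4 (G(U) = -7/4 + 0 = -7/4)
H = 17/4 (H = 6 - 7/4 = 17/4 ≈ 4.2500)
N(d, C) = 6
Z(f, w) = (11 + w)/(-3 + f) (Z(f, w) = (w + 11)/(f - 3) = (11 + w)/(-3 + f))
(Z(2, N(-1, H)) + 158)² = ((11 + 6)/(-3 + 2) + 158)² = (17/(-1) + 158)² = (-1*17 + 158)² = (-17 + 158)² = 141² = 19881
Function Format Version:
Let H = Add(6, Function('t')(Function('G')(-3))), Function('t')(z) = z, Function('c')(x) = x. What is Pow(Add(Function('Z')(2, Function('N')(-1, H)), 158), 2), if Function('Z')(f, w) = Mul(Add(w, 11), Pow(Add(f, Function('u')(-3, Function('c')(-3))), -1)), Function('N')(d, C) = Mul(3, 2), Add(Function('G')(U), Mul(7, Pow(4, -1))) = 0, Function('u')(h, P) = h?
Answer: 19881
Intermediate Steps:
Function('G')(U) = Rational(-7, 4) (Function('G')(U) = Add(Rational(-7, 4), 0) = Rational(-7, 4))
H = Rational(17, 4) (H = Add(6, Rational(-7, 4)) = Rational(17, 4) ≈ 4.2500)
Function('N')(d, C) = 6
Function('Z')(f, w) = Mul(Pow(Add(-3, f), -1), Add(11, w)) (Function('Z')(f, w) = Mul(Add(w, 11), Pow(Add(f, -3), -1)) = Mul(Add(11, w), Pow(Add(-3, f), -1)) = Mul(Pow(Add(-3, f), -1), Add(11, w)))
Pow(Add(Function('Z')(2, Function('N')(-1, H)), 158), 2) = Pow(Add(Mul(Pow(Add(-3, 2), -1), Add(11, 6)), 158), 2) = Pow(Add(Mul(Pow(-1, -1), 17), 158), 2) = Pow(Add(Mul(-1, 17), 158), 2) = Pow(Add(-17, 158), 2) = Pow(141, 2) = 19881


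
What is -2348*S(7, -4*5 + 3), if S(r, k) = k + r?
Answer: 23480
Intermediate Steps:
-2348*S(7, -4*5 + 3) = -2348*((-4*5 + 3) + 7) = -2348*((-20 + 3) + 7) = -2348*(-17 + 7) = -2348*(-10) = 23480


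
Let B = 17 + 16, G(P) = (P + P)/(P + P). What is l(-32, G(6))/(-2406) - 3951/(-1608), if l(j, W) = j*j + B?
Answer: 1301075/644808 ≈ 2.0178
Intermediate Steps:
G(P) = 1 (G(P) = (2*P)/((2*P)) = (2*P)*(1/(2*P)) = 1)
B = 33
l(j, W) = 33 + j² (l(j, W) = j*j + 33 = j² + 33 = 33 + j²)
l(-32, G(6))/(-2406) - 3951/(-1608) = (33 + (-32)²)/(-2406) - 3951/(-1608) = (33 + 1024)*(-1/2406) - 3951*(-1/1608) = 1057*(-1/2406) + 1317/536 = -1057/2406 + 1317/536 = 1301075/644808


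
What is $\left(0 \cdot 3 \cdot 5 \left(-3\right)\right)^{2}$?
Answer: $0$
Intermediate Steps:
$\left(0 \cdot 3 \cdot 5 \left(-3\right)\right)^{2} = \left(0 \left(-15\right)\right)^{2} = 0^{2} = 0$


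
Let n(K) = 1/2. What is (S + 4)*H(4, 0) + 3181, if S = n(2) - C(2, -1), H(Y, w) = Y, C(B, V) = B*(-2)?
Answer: 3215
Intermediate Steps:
n(K) = ½
C(B, V) = -2*B
S = 9/2 (S = ½ - (-2)*2 = ½ - 1*(-4) = ½ + 4 = 9/2 ≈ 4.5000)
(S + 4)*H(4, 0) + 3181 = (9/2 + 4)*4 + 3181 = (17/2)*4 + 3181 = 34 + 3181 = 3215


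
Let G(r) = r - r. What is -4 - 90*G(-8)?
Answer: -4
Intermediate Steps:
G(r) = 0
-4 - 90*G(-8) = -4 - 90*0 = -4 + 0 = -4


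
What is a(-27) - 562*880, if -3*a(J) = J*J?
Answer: -494803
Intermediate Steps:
a(J) = -J²/3 (a(J) = -J*J/3 = -J²/3)
a(-27) - 562*880 = -⅓*(-27)² - 562*880 = -⅓*729 - 494560 = -243 - 494560 = -494803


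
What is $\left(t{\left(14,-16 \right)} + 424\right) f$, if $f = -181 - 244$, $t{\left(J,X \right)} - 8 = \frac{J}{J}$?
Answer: $-184025$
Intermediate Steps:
$t{\left(J,X \right)} = 9$ ($t{\left(J,X \right)} = 8 + \frac{J}{J} = 8 + 1 = 9$)
$f = -425$ ($f = -181 - 244 = -425$)
$\left(t{\left(14,-16 \right)} + 424\right) f = \left(9 + 424\right) \left(-425\right) = 433 \left(-425\right) = -184025$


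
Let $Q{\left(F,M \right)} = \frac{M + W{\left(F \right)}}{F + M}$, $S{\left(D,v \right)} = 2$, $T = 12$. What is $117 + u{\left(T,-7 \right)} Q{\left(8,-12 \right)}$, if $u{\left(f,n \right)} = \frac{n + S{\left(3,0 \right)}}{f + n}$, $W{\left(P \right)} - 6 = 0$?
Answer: $\frac{231}{2} \approx 115.5$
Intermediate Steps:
$W{\left(P \right)} = 6$ ($W{\left(P \right)} = 6 + 0 = 6$)
$u{\left(f,n \right)} = \frac{2 + n}{f + n}$ ($u{\left(f,n \right)} = \frac{n + 2}{f + n} = \frac{2 + n}{f + n}$)
$Q{\left(F,M \right)} = \frac{6 + M}{F + M}$ ($Q{\left(F,M \right)} = \frac{M + 6}{F + M} = \frac{6 + M}{F + M}$)
$117 + u{\left(T,-7 \right)} Q{\left(8,-12 \right)} = 117 + \frac{2 - 7}{12 - 7} \frac{6 - 12}{8 - 12} = 117 + \frac{1}{5} \left(-5\right) \frac{1}{-4} \left(-6\right) = 117 + \frac{1}{5} \left(-5\right) \left(\left(- \frac{1}{4}\right) \left(-6\right)\right) = 117 - \frac{3}{2} = \frac{231}{2}$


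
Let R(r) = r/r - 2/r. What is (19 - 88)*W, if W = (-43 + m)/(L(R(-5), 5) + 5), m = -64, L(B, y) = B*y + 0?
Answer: 2461/4 ≈ 615.25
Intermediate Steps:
R(r) = 1 - 2/r
L(B, y) = B*y
W = -107/12 (W = (-43 - 64)/(((-2 - 5)/(-5))*5 + 5) = -107/(-⅕*(-7)*5 + 5) = -107/((7/5)*5 + 5) = -107/(7 + 5) = -107/12 ≈ -8.9167)
(19 - 88)*W = (19 - 88)*(-107/12) = -69*(-107/12) = 2461/4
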